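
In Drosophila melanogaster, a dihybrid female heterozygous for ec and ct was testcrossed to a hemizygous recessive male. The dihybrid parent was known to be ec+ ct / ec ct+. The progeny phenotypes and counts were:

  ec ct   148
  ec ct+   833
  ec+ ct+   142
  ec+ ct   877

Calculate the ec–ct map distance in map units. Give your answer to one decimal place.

The recombinant classes are ec+ ct+ and ec ct: 142 + 148 = 290.
Recombination frequency = 290/2000 = 0.1450 ≈ 14.5%, i.e. 14.5 map units.

14.5 map units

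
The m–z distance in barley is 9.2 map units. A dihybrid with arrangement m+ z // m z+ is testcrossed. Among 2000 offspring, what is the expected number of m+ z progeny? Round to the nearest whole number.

A map distance of 9.2 map units corresponds to a recombination frequency of 0.092.
The F1 is m+ z / m z+, so m+ z is a parental gamete class with expected frequency (1 − r)/2 = 0.908/2 = 0.4540.
Expected number = 0.4540 × 2000 = 908.00 ≈ 908.

908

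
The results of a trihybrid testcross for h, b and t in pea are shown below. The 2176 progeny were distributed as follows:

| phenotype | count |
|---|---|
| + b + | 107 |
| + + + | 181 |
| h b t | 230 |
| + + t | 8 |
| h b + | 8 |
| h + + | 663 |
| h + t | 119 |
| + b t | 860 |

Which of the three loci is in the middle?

b

The two most frequent reciprocal classes, + b t and h + +, are the parental types, so the F1 was + b t / h + +.
The two rarest classes, + + t and h b +, are the double crossovers. Comparing them with the parentals, only the b allele has switched, so b is the middle locus and the order is t – b – h.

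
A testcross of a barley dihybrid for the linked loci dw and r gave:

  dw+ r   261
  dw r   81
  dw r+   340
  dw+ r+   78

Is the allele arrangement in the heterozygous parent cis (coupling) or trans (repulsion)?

The two most frequent classes are dw+ r (261) and dw r+ (340); these are the parental (non-recombinant) types.
So the F1 carried dw+ r on one chromosome and dw r+ on the other — the recessive alleles are on opposite chromosomes (trans / repulsion).

trans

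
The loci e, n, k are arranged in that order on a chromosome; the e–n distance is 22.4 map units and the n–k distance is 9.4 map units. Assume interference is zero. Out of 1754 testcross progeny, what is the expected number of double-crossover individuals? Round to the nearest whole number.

Map distances give recombination frequencies of 0.224 and 0.094 for the two intervals.
With no interference, expected double-crossover frequency = 0.224 × 0.094 = 0.02106.
Expected number = 0.02106 × 1754 = 36.93 ≈ 37.

37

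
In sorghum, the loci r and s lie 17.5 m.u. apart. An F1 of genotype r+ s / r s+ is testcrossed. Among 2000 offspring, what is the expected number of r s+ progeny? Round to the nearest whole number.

825

A map distance of 17.5 m.u. corresponds to a recombination frequency of 0.175.
The F1 is r+ s / r s+, so r s+ is a parental gamete class with expected frequency (1 − r)/2 = 0.825/2 = 0.4125.
Expected number = 0.4125 × 2000 = 825.00 ≈ 825.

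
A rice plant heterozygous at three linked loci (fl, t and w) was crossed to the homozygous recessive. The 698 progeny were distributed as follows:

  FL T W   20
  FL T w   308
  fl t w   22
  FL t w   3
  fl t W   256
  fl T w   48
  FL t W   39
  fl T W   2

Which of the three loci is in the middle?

t

The two most frequent reciprocal classes, fl t W and FL T w, are the parental types, so the F1 was fl t W / FL T w.
The two rarest classes, fl T W and FL t w, are the double crossovers. Comparing them with the parentals, only the t allele has switched, so t is the middle locus and the order is w – t – fl.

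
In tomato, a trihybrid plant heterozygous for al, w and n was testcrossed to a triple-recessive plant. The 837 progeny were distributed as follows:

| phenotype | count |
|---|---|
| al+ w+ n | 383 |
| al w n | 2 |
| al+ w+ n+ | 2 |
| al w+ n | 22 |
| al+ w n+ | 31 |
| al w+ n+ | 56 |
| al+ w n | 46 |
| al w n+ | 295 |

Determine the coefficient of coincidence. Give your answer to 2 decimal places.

0.55

The two most frequent reciprocal classes, al w n+ and al+ w+ n, are the parental types, so the F1 was al w n+ / al+ w+ n.
The two rarest classes, al w n and al+ w+ n+, are the double crossovers. Comparing them with the parentals, only the n allele has switched, so n is the middle locus and the order is w – n – al.
w–n: (102 + 4)/837 = 0.1266; n–al: (53 + 4)/837 = 0.0681.
Expected DCO frequency = 0.1266 × 0.0681 ≈ 0.00862; observed = 4/837 ≈ 0.00478.
Coefficient of coincidence = 0.00478/0.00862 ≈ 0.55.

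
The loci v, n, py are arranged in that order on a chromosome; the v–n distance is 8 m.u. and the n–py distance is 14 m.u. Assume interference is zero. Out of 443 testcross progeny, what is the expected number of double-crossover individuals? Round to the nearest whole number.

5

Map distances give recombination frequencies of 0.080 and 0.140 for the two intervals.
With no interference, expected double-crossover frequency = 0.080 × 0.140 = 0.01120.
Expected number = 0.01120 × 443 = 4.96 ≈ 5.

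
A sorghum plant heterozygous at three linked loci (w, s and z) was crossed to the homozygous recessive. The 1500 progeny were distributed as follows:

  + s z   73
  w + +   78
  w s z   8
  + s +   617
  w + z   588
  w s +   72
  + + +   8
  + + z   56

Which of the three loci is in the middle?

The two most frequent reciprocal classes, + s + and w + z, are the parental types, so the F1 was + s + / w + z.
The two rarest classes, + + + and w s z, are the double crossovers. Comparing them with the parentals, only the s allele has switched, so s is the middle locus and the order is w – s – z.

s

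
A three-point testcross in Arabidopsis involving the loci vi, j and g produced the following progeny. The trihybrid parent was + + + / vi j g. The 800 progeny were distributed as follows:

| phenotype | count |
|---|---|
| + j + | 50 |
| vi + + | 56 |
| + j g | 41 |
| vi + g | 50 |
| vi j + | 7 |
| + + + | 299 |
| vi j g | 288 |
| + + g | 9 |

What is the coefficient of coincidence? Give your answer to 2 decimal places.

0.98

The two rarest classes, + + g and vi j +, are the double crossovers. Comparing them with the parentals, only the g allele has switched, so g is the middle locus and the order is j – g – vi.
j–g: (100 + 16)/800 = 0.1450; g–vi: (97 + 16)/800 = 0.1412.
Expected DCO frequency = 0.1450 × 0.1412 ≈ 0.02047; observed = 16/800 ≈ 0.02000.
Coefficient of coincidence = 0.02000/0.02047 ≈ 0.98.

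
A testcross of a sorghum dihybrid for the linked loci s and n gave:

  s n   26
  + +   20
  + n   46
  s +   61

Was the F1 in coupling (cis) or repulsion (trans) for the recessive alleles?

The two most frequent classes are + n (46) and s + (61); these are the parental (non-recombinant) types.
So the F1 carried + n on one chromosome and s + on the other — the recessive alleles are on opposite chromosomes (trans / repulsion).

trans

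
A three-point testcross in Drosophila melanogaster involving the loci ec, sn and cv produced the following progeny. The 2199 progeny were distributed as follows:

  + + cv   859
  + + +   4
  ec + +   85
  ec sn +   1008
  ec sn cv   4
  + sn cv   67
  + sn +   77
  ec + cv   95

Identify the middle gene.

The two most frequent reciprocal classes, + + cv and ec sn +, are the parental types, so the F1 was + + cv / ec sn +.
The two rarest classes, + + + and ec sn cv, are the double crossovers. Comparing them with the parentals, only the cv allele has switched, so cv is the middle locus and the order is ec – cv – sn.

cv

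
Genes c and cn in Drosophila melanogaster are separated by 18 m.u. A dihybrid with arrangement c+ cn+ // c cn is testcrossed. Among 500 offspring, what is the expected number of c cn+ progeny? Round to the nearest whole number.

45

A map distance of 18 m.u. corresponds to a recombination frequency of 0.180.
The F1 is c+ cn+ / c cn, so c cn+ is a recombinant gamete class with expected frequency r/2 = 0.180/2 = 0.0900.
Expected number = 0.0900 × 500 = 45.00 ≈ 45.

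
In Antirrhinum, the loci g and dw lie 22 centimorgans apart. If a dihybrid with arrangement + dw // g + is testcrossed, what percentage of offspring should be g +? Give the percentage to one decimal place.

39.0%

A map distance of 22 centimorgans corresponds to a recombination frequency of 0.220.
The F1 is + dw / g +, so g + is a parental gamete class with expected frequency (1 − r)/2 = 0.780/2 = 0.3900.
That is 0.3900 = 39.0% of the progeny.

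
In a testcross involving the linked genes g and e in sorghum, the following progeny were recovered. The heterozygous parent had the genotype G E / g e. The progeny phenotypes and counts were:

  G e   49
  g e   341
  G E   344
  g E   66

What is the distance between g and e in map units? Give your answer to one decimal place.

14.4 map units

The recombinant classes are G e and g E: 49 + 66 = 115.
Recombination frequency = 115/800 = 0.1437 ≈ 14.4%, i.e. 14.4 map units.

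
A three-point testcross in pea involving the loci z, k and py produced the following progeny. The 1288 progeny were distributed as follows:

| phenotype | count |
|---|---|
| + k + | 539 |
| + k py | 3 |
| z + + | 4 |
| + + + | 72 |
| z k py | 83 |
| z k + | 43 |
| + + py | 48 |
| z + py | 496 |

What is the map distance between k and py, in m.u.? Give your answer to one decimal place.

The two most frequent reciprocal classes, z + py and + k +, are the parental types, so the F1 was z + py / + k +.
The two rarest classes, z + + and + k py, are the double crossovers. Comparing them with the parentals, only the py allele has switched, so py is the middle locus and the order is k – py – z.
Crossovers in the k–py interval produce the single-crossover classes z k py and + + + (83 + 72 = 155) plus the double crossovers (7).
RF(k–py) = (155 + 7) / 1288 = 162/1288 = 0.1258 → 12.6 m.u.

12.6 m.u.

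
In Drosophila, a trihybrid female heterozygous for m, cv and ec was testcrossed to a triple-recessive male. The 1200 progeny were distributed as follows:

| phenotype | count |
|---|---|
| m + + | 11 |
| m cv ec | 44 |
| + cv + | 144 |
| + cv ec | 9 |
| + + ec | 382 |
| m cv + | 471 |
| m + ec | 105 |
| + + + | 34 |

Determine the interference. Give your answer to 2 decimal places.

The two most frequent reciprocal classes, + + ec and m cv +, are the parental types, so the F1 was + + ec / m cv +.
The two rarest classes, + cv ec and m + +, are the double crossovers. Comparing them with the parentals, only the cv allele has switched, so cv is the middle locus and the order is m – cv – ec.
m–cv: (249 + 20)/1200 = 0.2242; cv–ec: (78 + 20)/1200 = 0.0817.
Expected DCO frequency = 0.2242 × 0.0817 ≈ 0.01832; observed = 20/1200 ≈ 0.01667.
Coefficient of coincidence = 0.01667/0.01832 ≈ 0.91; interference = 1 − 0.91 = 0.09.

0.09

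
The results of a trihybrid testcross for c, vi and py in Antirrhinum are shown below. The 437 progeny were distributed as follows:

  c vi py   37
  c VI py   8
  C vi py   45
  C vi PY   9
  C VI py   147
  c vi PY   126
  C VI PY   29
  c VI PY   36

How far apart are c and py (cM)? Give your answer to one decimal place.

The two most frequent reciprocal classes, C VI py and c vi PY, are the parental types, so the F1 was C VI py / c vi PY.
The two rarest classes, c VI py and C vi PY, are the double crossovers. Comparing them with the parentals, only the c allele has switched, so c is the middle locus and the order is py – c – vi.
Crossovers in the py–c interval produce the single-crossover classes C VI PY and c vi py (29 + 37 = 66) plus the double crossovers (17).
RF(py–c) = (66 + 17) / 437 = 83/437 = 0.1899 → 19.0 cM.

19.0 cM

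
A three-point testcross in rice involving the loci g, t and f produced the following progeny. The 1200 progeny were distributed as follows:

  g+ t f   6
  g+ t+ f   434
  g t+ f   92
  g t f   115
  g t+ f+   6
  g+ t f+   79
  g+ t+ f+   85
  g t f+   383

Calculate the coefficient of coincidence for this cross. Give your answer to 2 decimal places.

The two most frequent reciprocal classes, g t f+ and g+ t+ f, are the parental types, so the F1 was g t f+ / g+ t+ f.
The two rarest classes, g t+ f+ and g+ t f, are the double crossovers. Comparing them with the parentals, only the t allele has switched, so t is the middle locus and the order is f – t – g.
f–t: (200 + 12)/1200 = 0.1767; t–g: (171 + 12)/1200 = 0.1525.
Expected DCO frequency = 0.1767 × 0.1525 ≈ 0.02695; observed = 12/1200 ≈ 0.01000.
Coefficient of coincidence = 0.01000/0.02695 ≈ 0.37.

0.37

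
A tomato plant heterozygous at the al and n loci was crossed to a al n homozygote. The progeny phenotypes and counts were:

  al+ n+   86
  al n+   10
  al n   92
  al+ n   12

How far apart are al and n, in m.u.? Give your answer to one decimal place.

11.0 m.u.

The two most frequent classes, al+ n+ (86) and al n (92), are the parental types, so the F1 was al+ n+ / al n.
The recombinant classes are al+ n and al n+: 12 + 10 = 22.
Recombination frequency = 22/200 = 0.1100 ≈ 11.0%, i.e. 11.0 m.u.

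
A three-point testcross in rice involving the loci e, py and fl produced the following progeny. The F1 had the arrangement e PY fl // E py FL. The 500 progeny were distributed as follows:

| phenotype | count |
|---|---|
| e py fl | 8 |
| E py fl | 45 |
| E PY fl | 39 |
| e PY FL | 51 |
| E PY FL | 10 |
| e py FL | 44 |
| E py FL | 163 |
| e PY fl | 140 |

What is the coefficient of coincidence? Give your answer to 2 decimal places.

0.78

The two rarest classes, e py fl and E PY FL, are the double crossovers. Comparing them with the parentals, only the py allele has switched, so py is the middle locus and the order is e – py – fl.
e–py: (83 + 18)/500 = 0.2020; py–fl: (96 + 18)/500 = 0.2280.
Expected DCO frequency = 0.2020 × 0.2280 ≈ 0.04606; observed = 18/500 ≈ 0.03600.
Coefficient of coincidence = 0.03600/0.04606 ≈ 0.78.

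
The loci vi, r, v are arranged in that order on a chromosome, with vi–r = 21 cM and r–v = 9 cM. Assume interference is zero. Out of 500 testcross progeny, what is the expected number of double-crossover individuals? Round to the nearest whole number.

Map distances give recombination frequencies of 0.210 and 0.090 for the two intervals.
With no interference, expected double-crossover frequency = 0.210 × 0.090 = 0.01890.
Expected number = 0.01890 × 500 = 9.45 ≈ 9.

9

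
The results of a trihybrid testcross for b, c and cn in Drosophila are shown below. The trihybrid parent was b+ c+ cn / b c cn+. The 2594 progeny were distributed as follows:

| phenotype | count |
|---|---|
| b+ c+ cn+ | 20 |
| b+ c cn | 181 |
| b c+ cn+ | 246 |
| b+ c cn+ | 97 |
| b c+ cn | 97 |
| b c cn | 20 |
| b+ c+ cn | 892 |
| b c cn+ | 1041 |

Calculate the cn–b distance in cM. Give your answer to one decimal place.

9.0 cM

The two rarest classes, b+ c+ cn+ and b c cn, are the double crossovers. Comparing them with the parentals, only the cn allele has switched, so cn is the middle locus and the order is b – cn – c.
Crossovers in the b–cn interval produce the single-crossover classes b c+ cn and b+ c cn+ (97 + 97 = 194) plus the double crossovers (40).
RF(b–cn) = (194 + 40) / 2594 = 234/2594 = 0.0902 → 9.0 cM.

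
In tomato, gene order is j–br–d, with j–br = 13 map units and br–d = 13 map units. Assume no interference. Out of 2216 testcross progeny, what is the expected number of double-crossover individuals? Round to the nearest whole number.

Map distances give recombination frequencies of 0.130 and 0.130 for the two intervals.
With no interference, expected double-crossover frequency = 0.130 × 0.130 = 0.01690.
Expected number = 0.01690 × 2216 = 37.45 ≈ 37.

37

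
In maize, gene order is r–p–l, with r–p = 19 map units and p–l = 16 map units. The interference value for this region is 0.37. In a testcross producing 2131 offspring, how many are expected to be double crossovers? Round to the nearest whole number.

41

Map distances give recombination frequencies of 0.190 and 0.160 for the two intervals.
With interference 0.37 (so coincidence = 0.63), expected double-crossover frequency = 0.190 × 0.160 × 0.63 = 0.01915.
Expected number = 0.01915 × 2131 = 40.81 ≈ 41.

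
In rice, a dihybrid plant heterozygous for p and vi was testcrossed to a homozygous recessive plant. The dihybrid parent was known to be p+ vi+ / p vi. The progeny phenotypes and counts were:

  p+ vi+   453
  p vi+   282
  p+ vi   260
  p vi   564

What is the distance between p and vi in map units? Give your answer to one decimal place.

34.8 map units

The recombinant classes are p+ vi and p vi+: 260 + 282 = 542.
Recombination frequency = 542/1559 = 0.3477 ≈ 34.8%, i.e. 34.8 map units.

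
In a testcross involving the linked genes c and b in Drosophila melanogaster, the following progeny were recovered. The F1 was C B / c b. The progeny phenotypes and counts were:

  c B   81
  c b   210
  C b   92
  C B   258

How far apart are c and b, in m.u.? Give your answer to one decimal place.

The recombinant classes are C b and c B: 92 + 81 = 173.
Recombination frequency = 173/641 = 0.2699 ≈ 27.0%, i.e. 27.0 m.u.

27.0 m.u.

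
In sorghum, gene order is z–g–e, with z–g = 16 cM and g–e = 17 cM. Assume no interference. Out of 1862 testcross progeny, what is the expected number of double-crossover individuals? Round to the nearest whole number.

Map distances give recombination frequencies of 0.160 and 0.170 for the two intervals.
With no interference, expected double-crossover frequency = 0.160 × 0.170 = 0.02720.
Expected number = 0.02720 × 1862 = 50.65 ≈ 51.

51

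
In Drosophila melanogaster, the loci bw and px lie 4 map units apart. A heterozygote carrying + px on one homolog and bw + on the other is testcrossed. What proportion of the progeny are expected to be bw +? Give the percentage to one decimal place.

A map distance of 4 map units corresponds to a recombination frequency of 0.040.
The F1 is + px / bw +, so bw + is a parental gamete class with expected frequency (1 − r)/2 = 0.960/2 = 0.4800.
That is 0.4800 = 48.0% of the progeny.

48.0%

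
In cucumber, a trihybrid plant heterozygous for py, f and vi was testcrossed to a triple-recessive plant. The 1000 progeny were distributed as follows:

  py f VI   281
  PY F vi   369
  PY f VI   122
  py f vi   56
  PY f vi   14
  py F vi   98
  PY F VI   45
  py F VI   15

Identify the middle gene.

The two most frequent reciprocal classes, py f VI and PY F vi, are the parental types, so the F1 was py f VI / PY F vi.
The two rarest classes, py F VI and PY f vi, are the double crossovers. Comparing them with the parentals, only the f allele has switched, so f is the middle locus and the order is py – f – vi.

f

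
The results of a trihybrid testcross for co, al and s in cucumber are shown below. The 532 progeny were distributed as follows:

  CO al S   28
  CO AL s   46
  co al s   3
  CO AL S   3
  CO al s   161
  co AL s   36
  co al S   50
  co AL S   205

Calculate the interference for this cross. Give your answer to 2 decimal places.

The two most frequent reciprocal classes, co AL S and CO al s, are the parental types, so the F1 was co AL S / CO al s.
The two rarest classes, CO AL S and co al s, are the double crossovers. Comparing them with the parentals, only the co allele has switched, so co is the middle locus and the order is al – co – s.
al–co: (96 + 6)/532 = 0.1917; co–s: (64 + 6)/532 = 0.1316.
Expected DCO frequency = 0.1917 × 0.1316 ≈ 0.02523; observed = 6/532 ≈ 0.01128.
Coefficient of coincidence = 0.01128/0.02523 ≈ 0.45; interference = 1 − 0.45 = 0.55.

0.55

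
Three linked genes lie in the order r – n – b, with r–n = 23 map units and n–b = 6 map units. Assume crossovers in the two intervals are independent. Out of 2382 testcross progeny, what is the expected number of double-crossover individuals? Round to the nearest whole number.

Map distances give recombination frequencies of 0.230 and 0.060 for the two intervals.
With no interference, expected double-crossover frequency = 0.230 × 0.060 = 0.01380.
Expected number = 0.01380 × 2382 = 32.87 ≈ 33.

33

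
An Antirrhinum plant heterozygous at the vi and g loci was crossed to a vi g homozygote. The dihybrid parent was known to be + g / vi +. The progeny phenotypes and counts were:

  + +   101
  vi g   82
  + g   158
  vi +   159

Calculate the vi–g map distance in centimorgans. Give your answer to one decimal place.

36.6 centimorgans

The recombinant classes are + + and vi g: 101 + 82 = 183.
Recombination frequency = 183/500 = 0.3660 ≈ 36.6%, i.e. 36.6 centimorgans.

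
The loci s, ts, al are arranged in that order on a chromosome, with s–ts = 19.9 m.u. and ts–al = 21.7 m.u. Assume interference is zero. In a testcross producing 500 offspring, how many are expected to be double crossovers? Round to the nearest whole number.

Map distances give recombination frequencies of 0.199 and 0.217 for the two intervals.
With no interference, expected double-crossover frequency = 0.199 × 0.217 = 0.04318.
Expected number = 0.04318 × 500 = 21.59 ≈ 22.

22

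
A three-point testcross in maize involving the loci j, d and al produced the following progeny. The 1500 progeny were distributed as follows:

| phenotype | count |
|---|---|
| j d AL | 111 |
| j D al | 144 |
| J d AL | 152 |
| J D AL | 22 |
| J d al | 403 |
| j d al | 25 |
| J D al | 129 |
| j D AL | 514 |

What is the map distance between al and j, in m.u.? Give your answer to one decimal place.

The two most frequent reciprocal classes, j D AL and J d al, are the parental types, so the F1 was j D AL / J d al.
The two rarest classes, J D AL and j d al, are the double crossovers. Comparing them with the parentals, only the j allele has switched, so j is the middle locus and the order is al – j – d.
Crossovers in the al–j interval produce the single-crossover classes j D al and J d AL (144 + 152 = 296) plus the double crossovers (47).
RF(al–j) = (296 + 47) / 1500 = 343/1500 = 0.2287 → 22.9 m.u.

22.9 m.u.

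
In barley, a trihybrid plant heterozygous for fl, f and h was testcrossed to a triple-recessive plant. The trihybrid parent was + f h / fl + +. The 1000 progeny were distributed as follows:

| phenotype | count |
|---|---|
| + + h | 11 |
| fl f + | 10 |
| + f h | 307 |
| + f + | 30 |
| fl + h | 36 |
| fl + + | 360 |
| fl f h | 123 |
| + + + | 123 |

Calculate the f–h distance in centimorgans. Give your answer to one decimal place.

8.7 centimorgans

The two rarest classes, + + h and fl f +, are the double crossovers. Comparing them with the parentals, only the f allele has switched, so f is the middle locus and the order is fl – f – h.
Crossovers in the f–h interval produce the single-crossover classes + f + and fl + h (30 + 36 = 66) plus the double crossovers (21).
RF(f–h) = (66 + 21) / 1000 = 87/1000 = 0.0870 → 8.7 centimorgans.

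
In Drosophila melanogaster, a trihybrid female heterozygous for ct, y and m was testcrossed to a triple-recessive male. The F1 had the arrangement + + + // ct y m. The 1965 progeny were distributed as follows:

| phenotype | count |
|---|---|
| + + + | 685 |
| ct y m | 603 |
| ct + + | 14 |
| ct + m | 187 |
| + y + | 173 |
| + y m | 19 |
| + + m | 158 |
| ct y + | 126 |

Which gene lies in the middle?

The two rarest classes, ct + + and + y m, are the double crossovers. Comparing them with the parentals, only the ct allele has switched, so ct is the middle locus and the order is y – ct – m.

ct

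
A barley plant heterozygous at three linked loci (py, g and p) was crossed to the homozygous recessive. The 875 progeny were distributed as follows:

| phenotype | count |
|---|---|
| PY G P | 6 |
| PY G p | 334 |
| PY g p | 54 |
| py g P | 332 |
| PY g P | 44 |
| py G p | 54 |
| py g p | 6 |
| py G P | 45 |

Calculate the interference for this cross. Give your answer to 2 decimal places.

The two most frequent reciprocal classes, PY G p and py g P, are the parental types, so the F1 was PY G p / py g P.
The two rarest classes, PY G P and py g p, are the double crossovers. Comparing them with the parentals, only the p allele has switched, so p is the middle locus and the order is g – p – py.
g–p: (99 + 12)/875 = 0.1269; p–py: (98 + 12)/875 = 0.1257.
Expected DCO frequency = 0.1269 × 0.1257 ≈ 0.01595; observed = 12/875 ≈ 0.01371.
Coefficient of coincidence = 0.01371/0.01595 ≈ 0.86; interference = 1 − 0.86 = 0.14.

0.14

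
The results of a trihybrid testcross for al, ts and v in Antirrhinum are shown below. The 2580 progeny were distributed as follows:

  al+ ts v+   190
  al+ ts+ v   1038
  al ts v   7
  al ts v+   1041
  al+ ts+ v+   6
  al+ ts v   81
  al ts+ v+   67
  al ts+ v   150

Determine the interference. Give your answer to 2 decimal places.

0.41

The two most frequent reciprocal classes, al ts v+ and al+ ts+ v, are the parental types, so the F1 was al ts v+ / al+ ts+ v.
The two rarest classes, al ts v and al+ ts+ v+, are the double crossovers. Comparing them with the parentals, only the v allele has switched, so v is the middle locus and the order is al – v – ts.
al–v: (340 + 13)/2580 = 0.1368; v–ts: (148 + 13)/2580 = 0.0624.
Expected DCO frequency = 0.1368 × 0.0624 ≈ 0.00854; observed = 13/2580 ≈ 0.00504.
Coefficient of coincidence = 0.00504/0.00854 ≈ 0.59; interference = 1 − 0.59 = 0.41.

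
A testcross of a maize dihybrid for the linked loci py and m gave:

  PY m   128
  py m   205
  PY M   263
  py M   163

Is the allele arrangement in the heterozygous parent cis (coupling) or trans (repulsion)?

cis

The two most frequent classes are PY M (263) and py m (205); these are the parental (non-recombinant) types.
So the F1 carried PY M on one chromosome and py m on the other — the recessive alleles are on the same chromosome (cis / coupling).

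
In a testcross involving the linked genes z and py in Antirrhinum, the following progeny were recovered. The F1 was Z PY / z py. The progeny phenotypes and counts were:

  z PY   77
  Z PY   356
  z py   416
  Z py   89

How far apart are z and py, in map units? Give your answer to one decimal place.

The recombinant classes are Z py and z PY: 89 + 77 = 166.
Recombination frequency = 166/938 = 0.1770 ≈ 17.7%, i.e. 17.7 map units.

17.7 map units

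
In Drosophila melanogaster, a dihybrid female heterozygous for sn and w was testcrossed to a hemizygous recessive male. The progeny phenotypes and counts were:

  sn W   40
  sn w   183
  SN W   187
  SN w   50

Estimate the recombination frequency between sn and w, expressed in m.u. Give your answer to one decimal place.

19.6 m.u.

The two most frequent classes, SN W (187) and sn w (183), are the parental types, so the F1 was SN W / sn w.
The recombinant classes are SN w and sn W: 50 + 40 = 90.
Recombination frequency = 90/460 = 0.1957 ≈ 19.6%, i.e. 19.6 m.u.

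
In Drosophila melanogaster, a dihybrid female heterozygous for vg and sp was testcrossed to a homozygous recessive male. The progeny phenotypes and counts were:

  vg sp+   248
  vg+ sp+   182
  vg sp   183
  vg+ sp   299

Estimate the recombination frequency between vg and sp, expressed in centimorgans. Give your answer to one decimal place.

The two most frequent classes, vg+ sp (299) and vg sp+ (248), are the parental types, so the F1 was vg+ sp / vg sp+.
The recombinant classes are vg+ sp+ and vg sp: 182 + 183 = 365.
Recombination frequency = 365/912 = 0.4002 ≈ 40.0%, i.e. 40.0 centimorgans.

40.0 centimorgans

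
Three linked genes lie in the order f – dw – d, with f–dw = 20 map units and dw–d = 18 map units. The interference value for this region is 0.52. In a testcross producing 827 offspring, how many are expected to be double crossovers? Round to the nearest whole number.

Map distances give recombination frequencies of 0.200 and 0.180 for the two intervals.
With interference 0.52 (so coincidence = 0.48), expected double-crossover frequency = 0.200 × 0.180 × 0.48 = 0.01728.
Expected number = 0.01728 × 827 = 14.29 ≈ 14.

14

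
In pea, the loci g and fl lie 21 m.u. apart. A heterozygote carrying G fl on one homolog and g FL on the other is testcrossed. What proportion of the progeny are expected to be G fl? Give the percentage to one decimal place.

A map distance of 21 m.u. corresponds to a recombination frequency of 0.210.
The F1 is G fl / g FL, so G fl is a parental gamete class with expected frequency (1 − r)/2 = 0.790/2 = 0.3950.
That is 0.3950 = 39.5% of the progeny.

39.5%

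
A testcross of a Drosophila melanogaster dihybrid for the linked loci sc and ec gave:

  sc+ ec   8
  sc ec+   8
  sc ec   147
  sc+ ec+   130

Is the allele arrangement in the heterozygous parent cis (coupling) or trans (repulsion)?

The two most frequent classes are sc+ ec+ (130) and sc ec (147); these are the parental (non-recombinant) types.
So the F1 carried sc+ ec+ on one chromosome and sc ec on the other — the recessive alleles are on the same chromosome (cis / coupling).

cis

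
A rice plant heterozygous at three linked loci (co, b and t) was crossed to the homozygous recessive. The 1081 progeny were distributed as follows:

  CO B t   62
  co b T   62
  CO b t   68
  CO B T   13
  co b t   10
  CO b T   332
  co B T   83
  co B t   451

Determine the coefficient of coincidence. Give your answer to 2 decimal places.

The two most frequent reciprocal classes, CO b T and co B t, are the parental types, so the F1 was CO b T / co B t.
The two rarest classes, CO B T and co b t, are the double crossovers. Comparing them with the parentals, only the b allele has switched, so b is the middle locus and the order is co – b – t.
co–b: (124 + 23)/1081 = 0.1360; b–t: (151 + 23)/1081 = 0.1610.
Expected DCO frequency = 0.1360 × 0.1610 ≈ 0.02190; observed = 23/1081 ≈ 0.02128.
Coefficient of coincidence = 0.02128/0.02190 ≈ 0.97.

0.97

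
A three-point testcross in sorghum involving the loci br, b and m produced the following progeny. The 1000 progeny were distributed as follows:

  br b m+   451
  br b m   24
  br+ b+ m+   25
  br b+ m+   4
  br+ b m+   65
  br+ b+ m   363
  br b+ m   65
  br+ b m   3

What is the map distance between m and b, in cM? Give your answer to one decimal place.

The two most frequent reciprocal classes, br b m+ and br+ b+ m, are the parental types, so the F1 was br b m+ / br+ b+ m.
The two rarest classes, br b+ m+ and br+ b m, are the double crossovers. Comparing them with the parentals, only the b allele has switched, so b is the middle locus and the order is m – b – br.
Crossovers in the m–b interval produce the single-crossover classes br b m and br+ b+ m+ (24 + 25 = 49) plus the double crossovers (7).
RF(m–b) = (49 + 7) / 1000 = 56/1000 = 0.0560 → 5.6 cM.

5.6 cM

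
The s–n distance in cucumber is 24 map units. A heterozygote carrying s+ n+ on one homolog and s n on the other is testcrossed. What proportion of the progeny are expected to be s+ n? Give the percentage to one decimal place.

12.0%

A map distance of 24 map units corresponds to a recombination frequency of 0.240.
The F1 is s+ n+ / s n, so s+ n is a recombinant gamete class with expected frequency r/2 = 0.240/2 = 0.1200.
That is 0.1200 = 12.0% of the progeny.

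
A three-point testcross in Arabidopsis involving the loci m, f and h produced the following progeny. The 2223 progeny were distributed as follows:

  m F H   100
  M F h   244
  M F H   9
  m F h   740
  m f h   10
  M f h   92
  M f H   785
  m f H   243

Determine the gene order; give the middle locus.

The two most frequent reciprocal classes, M f H and m F h, are the parental types, so the F1 was M f H / m F h.
The two rarest classes, M F H and m f h, are the double crossovers. Comparing them with the parentals, only the f allele has switched, so f is the middle locus and the order is h – f – m.

f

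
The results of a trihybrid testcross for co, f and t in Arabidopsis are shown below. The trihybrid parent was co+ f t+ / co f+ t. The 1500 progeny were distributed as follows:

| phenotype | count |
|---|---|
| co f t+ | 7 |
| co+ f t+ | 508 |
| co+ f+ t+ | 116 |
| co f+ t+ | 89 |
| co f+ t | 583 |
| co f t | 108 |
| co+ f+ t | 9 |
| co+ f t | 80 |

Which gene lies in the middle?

co

The two rarest classes, co f t+ and co+ f+ t, are the double crossovers. Comparing them with the parentals, only the co allele has switched, so co is the middle locus and the order is f – co – t.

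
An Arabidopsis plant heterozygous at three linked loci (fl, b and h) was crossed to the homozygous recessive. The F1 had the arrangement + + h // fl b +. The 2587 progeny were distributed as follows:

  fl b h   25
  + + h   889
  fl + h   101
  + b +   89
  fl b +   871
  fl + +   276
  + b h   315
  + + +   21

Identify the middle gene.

The two rarest classes, + + + and fl b h, are the double crossovers. Comparing them with the parentals, only the h allele has switched, so h is the middle locus and the order is b – h – fl.

h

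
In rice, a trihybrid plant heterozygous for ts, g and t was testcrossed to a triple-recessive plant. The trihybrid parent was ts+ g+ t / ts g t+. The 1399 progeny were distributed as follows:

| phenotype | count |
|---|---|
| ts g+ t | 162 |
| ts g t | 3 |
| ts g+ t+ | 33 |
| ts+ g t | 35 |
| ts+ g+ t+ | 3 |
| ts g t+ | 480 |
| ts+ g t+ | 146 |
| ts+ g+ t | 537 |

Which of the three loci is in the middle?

The two rarest classes, ts+ g+ t+ and ts g t, are the double crossovers. Comparing them with the parentals, only the t allele has switched, so t is the middle locus and the order is g – t – ts.

t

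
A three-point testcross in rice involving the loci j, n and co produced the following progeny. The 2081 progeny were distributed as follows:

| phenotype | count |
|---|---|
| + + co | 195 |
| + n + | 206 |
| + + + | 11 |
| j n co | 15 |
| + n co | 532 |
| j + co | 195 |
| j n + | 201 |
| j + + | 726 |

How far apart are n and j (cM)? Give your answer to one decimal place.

The two most frequent reciprocal classes, j + + and + n co, are the parental types, so the F1 was j + + / + n co.
The two rarest classes, + + + and j n co, are the double crossovers. Comparing them with the parentals, only the j allele has switched, so j is the middle locus and the order is n – j – co.
Crossovers in the n–j interval produce the single-crossover classes j n + and + + co (201 + 195 = 396) plus the double crossovers (26).
RF(n–j) = (396 + 26) / 2081 = 422/2081 = 0.2028 → 20.3 cM.

20.3 cM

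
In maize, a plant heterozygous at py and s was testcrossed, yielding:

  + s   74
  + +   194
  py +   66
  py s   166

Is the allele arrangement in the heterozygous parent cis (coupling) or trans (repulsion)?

cis

The two most frequent classes are + + (194) and py s (166); these are the parental (non-recombinant) types.
So the F1 carried + + on one chromosome and py s on the other — the recessive alleles are on the same chromosome (cis / coupling).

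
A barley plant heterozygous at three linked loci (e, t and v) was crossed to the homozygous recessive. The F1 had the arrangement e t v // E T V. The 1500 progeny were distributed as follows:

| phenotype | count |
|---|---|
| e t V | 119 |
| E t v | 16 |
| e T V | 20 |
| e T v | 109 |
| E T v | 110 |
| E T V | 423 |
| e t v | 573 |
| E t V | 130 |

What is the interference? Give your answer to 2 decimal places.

0.26

The two rarest classes, E t v and e T V, are the double crossovers. Comparing them with the parentals, only the e allele has switched, so e is the middle locus and the order is v – e – t.
v–e: (229 + 36)/1500 = 0.1767; e–t: (239 + 36)/1500 = 0.1833.
Expected DCO frequency = 0.1767 × 0.1833 ≈ 0.03239; observed = 36/1500 ≈ 0.02400.
Coefficient of coincidence = 0.02400/0.03239 ≈ 0.74; interference = 1 − 0.74 = 0.26.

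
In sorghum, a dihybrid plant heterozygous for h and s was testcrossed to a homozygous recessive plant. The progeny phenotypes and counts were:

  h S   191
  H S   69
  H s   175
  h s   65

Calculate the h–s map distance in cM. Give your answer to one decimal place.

The two most frequent classes, H s (175) and h S (191), are the parental types, so the F1 was H s / h S.
The recombinant classes are H S and h s: 69 + 65 = 134.
Recombination frequency = 134/500 = 0.2680 ≈ 26.8%, i.e. 26.8 cM.

26.8 cM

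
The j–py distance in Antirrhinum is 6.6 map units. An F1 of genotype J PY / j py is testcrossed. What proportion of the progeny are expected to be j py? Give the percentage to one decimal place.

46.7%

A map distance of 6.6 map units corresponds to a recombination frequency of 0.066.
The F1 is J PY / j py, so j py is a parental gamete class with expected frequency (1 − r)/2 = 0.934/2 = 0.4670.
That is 0.4670 = 46.7% of the progeny.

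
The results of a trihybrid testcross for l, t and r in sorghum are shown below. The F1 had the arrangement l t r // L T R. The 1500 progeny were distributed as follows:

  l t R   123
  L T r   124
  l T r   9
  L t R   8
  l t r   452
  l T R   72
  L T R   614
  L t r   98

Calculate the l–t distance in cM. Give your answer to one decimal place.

12.5 cM

The two rarest classes, l T r and L t R, are the double crossovers. Comparing them with the parentals, only the t allele has switched, so t is the middle locus and the order is l – t – r.
Crossovers in the l–t interval produce the single-crossover classes L t r and l T R (98 + 72 = 170) plus the double crossovers (17).
RF(l–t) = (170 + 17) / 1500 = 187/1500 = 0.1247 → 12.5 cM.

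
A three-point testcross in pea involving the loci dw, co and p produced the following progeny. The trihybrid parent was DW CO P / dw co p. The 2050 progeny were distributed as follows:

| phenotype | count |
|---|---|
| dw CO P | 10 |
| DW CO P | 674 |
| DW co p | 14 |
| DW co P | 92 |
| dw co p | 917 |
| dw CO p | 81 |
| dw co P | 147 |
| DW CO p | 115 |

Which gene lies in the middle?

The two rarest classes, dw CO P and DW co p, are the double crossovers. Comparing them with the parentals, only the dw allele has switched, so dw is the middle locus and the order is co – dw – p.

dw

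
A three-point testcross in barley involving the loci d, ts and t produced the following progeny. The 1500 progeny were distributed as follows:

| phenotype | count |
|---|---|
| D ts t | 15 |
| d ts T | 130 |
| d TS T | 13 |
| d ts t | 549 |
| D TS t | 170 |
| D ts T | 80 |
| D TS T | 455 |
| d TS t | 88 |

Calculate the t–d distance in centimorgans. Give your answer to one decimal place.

21.9 centimorgans

The two most frequent reciprocal classes, D TS T and d ts t, are the parental types, so the F1 was D TS T / d ts t.
The two rarest classes, d TS T and D ts t, are the double crossovers. Comparing them with the parentals, only the d allele has switched, so d is the middle locus and the order is t – d – ts.
Crossovers in the t–d interval produce the single-crossover classes D TS t and d ts T (170 + 130 = 300) plus the double crossovers (28).
RF(t–d) = (300 + 28) / 1500 = 328/1500 = 0.2187 → 21.9 centimorgans.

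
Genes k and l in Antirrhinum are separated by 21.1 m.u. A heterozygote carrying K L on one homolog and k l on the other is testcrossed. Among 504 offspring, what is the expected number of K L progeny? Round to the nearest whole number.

A map distance of 21.1 m.u. corresponds to a recombination frequency of 0.211.
The F1 is K L / k l, so K L is a parental gamete class with expected frequency (1 − r)/2 = 0.789/2 = 0.3945.
Expected number = 0.3945 × 504 = 198.83 ≈ 199.

199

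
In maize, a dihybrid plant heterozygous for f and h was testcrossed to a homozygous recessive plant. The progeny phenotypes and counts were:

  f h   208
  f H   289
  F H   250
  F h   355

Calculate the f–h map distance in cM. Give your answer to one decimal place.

41.6 cM

The two most frequent classes, F h (355) and f H (289), are the parental types, so the F1 was F h / f H.
The recombinant classes are F H and f h: 250 + 208 = 458.
Recombination frequency = 458/1102 = 0.4156 ≈ 41.6%, i.e. 41.6 cM.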